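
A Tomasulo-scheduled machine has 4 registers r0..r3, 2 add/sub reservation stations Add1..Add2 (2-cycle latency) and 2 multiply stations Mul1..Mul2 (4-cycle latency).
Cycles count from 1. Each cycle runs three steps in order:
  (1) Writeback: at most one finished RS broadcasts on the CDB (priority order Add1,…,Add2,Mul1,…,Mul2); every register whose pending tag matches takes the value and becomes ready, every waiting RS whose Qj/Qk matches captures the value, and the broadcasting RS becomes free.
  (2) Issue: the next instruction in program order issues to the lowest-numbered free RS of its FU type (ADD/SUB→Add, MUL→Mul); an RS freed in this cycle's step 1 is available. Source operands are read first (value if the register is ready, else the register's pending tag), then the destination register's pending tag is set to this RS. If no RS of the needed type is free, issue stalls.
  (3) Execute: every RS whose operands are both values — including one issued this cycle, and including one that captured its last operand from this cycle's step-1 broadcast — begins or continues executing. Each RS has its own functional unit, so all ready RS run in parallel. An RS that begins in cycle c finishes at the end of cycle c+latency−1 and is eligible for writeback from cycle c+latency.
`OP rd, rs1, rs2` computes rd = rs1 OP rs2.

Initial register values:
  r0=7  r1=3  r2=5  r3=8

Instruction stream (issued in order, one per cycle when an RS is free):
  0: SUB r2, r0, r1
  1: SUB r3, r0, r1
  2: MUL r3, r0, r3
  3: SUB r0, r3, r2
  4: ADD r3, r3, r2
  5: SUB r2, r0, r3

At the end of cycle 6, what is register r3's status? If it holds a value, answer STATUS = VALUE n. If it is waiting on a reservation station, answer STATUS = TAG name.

  c1: issue SUB r2<-Add1  regs: r0:7,r1:3,r2:Add1,r3:8
  c2: issue SUB r3<-Add2  regs: r0:7,r1:3,r2:Add1,r3:Add2
  c3: CDB Add1=4; issue MUL r3<-Mul1  regs: r0:7,r1:3,r2:4,r3:Mul1
  c4: CDB Add2=4; issue SUB r0<-Add1  regs: r0:Add1,r1:3,r2:4,r3:Mul1
  c5: issue ADD r3<-Add2  regs: r0:Add1,r1:3,r2:4,r3:Add2
  c6: stall  regs: r0:Add1,r1:3,r2:4,r3:Add2

STATUS = TAG Add2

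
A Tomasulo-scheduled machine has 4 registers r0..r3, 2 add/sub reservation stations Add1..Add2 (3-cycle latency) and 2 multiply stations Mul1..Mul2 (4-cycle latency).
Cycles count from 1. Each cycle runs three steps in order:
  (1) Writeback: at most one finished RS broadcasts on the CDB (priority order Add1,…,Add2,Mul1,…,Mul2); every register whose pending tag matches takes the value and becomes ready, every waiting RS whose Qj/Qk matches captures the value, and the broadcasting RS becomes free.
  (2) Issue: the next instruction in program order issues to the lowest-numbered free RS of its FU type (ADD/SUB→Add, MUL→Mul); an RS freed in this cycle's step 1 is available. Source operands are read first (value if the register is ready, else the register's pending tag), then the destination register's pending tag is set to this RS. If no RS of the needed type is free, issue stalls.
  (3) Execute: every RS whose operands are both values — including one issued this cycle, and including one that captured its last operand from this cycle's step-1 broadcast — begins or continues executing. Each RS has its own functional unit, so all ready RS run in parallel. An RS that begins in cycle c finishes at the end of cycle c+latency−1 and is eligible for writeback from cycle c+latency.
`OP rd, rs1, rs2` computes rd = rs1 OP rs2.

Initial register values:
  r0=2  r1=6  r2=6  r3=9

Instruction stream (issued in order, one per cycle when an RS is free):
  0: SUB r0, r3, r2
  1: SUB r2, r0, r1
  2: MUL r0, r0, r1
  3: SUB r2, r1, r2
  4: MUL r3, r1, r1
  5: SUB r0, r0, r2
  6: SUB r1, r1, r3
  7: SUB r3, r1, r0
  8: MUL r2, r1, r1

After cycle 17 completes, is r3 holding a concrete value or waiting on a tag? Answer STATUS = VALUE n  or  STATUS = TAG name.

STATUS = VALUE -39

c1: issue SUB r0<-Add1 | r0:Add1,r1:6,r2:6,r3:9
c2: issue SUB r2<-Add2 | r0:Add1,r1:6,r2:Add2,r3:9
c3: issue MUL r0<-Mul1 | r0:Mul1,r1:6,r2:Add2,r3:9
c4: CDB Add1=3; issue SUB r2<-Add1 | r0:Mul1,r1:6,r2:Add1,r3:9
c5: issue MUL r3<-Mul2 | r0:Mul1,r1:6,r2:Add1,r3:Mul2
c6: stall | r0:Mul1,r1:6,r2:Add1,r3:Mul2
c7: CDB Add2=-3; issue SUB r0<-Add2 | r0:Add2,r1:6,r2:Add1,r3:Mul2
c8: CDB Mul1=18; stall | r0:Add2,r1:6,r2:Add1,r3:Mul2
c9: CDB Mul2=36; stall | r0:Add2,r1:6,r2:Add1,r3:36
c10: CDB Add1=9; issue SUB r1<-Add1 | r0:Add2,r1:Add1,r2:9,r3:36
c11: stall | r0:Add2,r1:Add1,r2:9,r3:36
c12: stall | r0:Add2,r1:Add1,r2:9,r3:36
c13: CDB Add1=-30; issue SUB r3<-Add1 | r0:Add2,r1:-30,r2:9,r3:Add1
c14: CDB Add2=9; issue MUL r2<-Mul1 | r0:9,r1:-30,r2:Mul1,r3:Add1
c15: - | r0:9,r1:-30,r2:Mul1,r3:Add1
c16: - | r0:9,r1:-30,r2:Mul1,r3:Add1
c17: CDB Add1=-39 | r0:9,r1:-30,r2:Mul1,r3:-39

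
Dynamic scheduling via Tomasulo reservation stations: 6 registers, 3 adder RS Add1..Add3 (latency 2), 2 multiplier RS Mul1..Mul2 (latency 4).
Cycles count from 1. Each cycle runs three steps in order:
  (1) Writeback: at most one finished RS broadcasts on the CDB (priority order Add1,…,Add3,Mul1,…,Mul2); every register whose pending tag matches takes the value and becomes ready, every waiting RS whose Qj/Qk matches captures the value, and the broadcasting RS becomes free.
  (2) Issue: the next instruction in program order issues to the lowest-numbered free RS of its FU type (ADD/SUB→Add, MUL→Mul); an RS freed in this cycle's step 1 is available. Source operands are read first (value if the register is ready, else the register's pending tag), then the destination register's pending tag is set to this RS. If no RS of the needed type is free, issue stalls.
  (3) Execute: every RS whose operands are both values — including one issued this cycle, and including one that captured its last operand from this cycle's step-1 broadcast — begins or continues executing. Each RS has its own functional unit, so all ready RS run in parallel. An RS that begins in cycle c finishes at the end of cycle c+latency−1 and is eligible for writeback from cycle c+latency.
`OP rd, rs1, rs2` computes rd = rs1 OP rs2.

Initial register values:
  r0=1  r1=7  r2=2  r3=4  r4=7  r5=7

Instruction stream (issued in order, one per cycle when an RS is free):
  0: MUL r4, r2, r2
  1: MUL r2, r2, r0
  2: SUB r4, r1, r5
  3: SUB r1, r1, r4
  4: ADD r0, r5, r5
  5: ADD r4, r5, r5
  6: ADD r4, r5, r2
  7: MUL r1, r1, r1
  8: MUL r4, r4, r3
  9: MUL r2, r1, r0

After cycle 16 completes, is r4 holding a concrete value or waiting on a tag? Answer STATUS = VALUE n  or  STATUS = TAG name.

c1: issue MUL r4<-Mul1 | r0:1,r1:7,r2:2,r3:4,r4:Mul1,r5:7
c2: issue MUL r2<-Mul2 | r0:1,r1:7,r2:Mul2,r3:4,r4:Mul1,r5:7
c3: issue SUB r4<-Add1 | r0:1,r1:7,r2:Mul2,r3:4,r4:Add1,r5:7
c4: issue SUB r1<-Add2 | r0:1,r1:Add2,r2:Mul2,r3:4,r4:Add1,r5:7
c5: CDB Add1=0; issue ADD r0<-Add1 | r0:Add1,r1:Add2,r2:Mul2,r3:4,r4:0,r5:7
c6: CDB Mul1=4; issue ADD r4<-Add3 | r0:Add1,r1:Add2,r2:Mul2,r3:4,r4:Add3,r5:7
c7: CDB Add1=14; issue ADD r4<-Add1 | r0:14,r1:Add2,r2:Mul2,r3:4,r4:Add1,r5:7
c8: CDB Add2=7; issue MUL r1<-Mul1 | r0:14,r1:Mul1,r2:Mul2,r3:4,r4:Add1,r5:7
c9: CDB Add3=14; stall | r0:14,r1:Mul1,r2:Mul2,r3:4,r4:Add1,r5:7
c10: CDB Mul2=2; issue MUL r4<-Mul2 | r0:14,r1:Mul1,r2:2,r3:4,r4:Mul2,r5:7
c11: stall | r0:14,r1:Mul1,r2:2,r3:4,r4:Mul2,r5:7
c12: CDB Add1=9; stall | r0:14,r1:Mul1,r2:2,r3:4,r4:Mul2,r5:7
c13: CDB Mul1=49; issue MUL r2<-Mul1 | r0:14,r1:49,r2:Mul1,r3:4,r4:Mul2,r5:7
c14: - | r0:14,r1:49,r2:Mul1,r3:4,r4:Mul2,r5:7
c15: - | r0:14,r1:49,r2:Mul1,r3:4,r4:Mul2,r5:7
c16: CDB Mul2=36 | r0:14,r1:49,r2:Mul1,r3:4,r4:36,r5:7

STATUS = VALUE 36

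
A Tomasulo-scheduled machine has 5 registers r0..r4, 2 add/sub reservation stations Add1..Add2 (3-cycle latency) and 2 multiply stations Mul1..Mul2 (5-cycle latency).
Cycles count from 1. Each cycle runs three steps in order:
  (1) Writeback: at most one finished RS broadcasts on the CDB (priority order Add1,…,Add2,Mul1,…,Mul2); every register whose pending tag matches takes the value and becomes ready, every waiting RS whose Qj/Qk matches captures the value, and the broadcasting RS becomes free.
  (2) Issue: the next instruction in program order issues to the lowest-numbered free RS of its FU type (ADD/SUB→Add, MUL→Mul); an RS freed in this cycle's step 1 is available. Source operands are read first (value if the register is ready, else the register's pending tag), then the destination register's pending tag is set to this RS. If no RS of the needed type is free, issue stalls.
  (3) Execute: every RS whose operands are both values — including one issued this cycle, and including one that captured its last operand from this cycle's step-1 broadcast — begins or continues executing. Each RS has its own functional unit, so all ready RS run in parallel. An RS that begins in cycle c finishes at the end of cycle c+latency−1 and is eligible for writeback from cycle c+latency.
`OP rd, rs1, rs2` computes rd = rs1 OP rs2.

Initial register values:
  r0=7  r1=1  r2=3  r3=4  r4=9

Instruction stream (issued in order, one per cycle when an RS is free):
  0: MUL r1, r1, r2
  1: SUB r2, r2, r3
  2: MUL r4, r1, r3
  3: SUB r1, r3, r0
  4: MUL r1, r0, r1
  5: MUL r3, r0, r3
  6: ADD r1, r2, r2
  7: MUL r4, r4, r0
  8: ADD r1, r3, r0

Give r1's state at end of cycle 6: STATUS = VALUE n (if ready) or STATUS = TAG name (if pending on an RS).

cycle 1: issue MUL r1<-Mul1 // r0:7,r1:Mul1,r2:3,r3:4,r4:9
cycle 2: issue SUB r2<-Add1 // r0:7,r1:Mul1,r2:Add1,r3:4,r4:9
cycle 3: issue MUL r4<-Mul2 // r0:7,r1:Mul1,r2:Add1,r3:4,r4:Mul2
cycle 4: issue SUB r1<-Add2 // r0:7,r1:Add2,r2:Add1,r3:4,r4:Mul2
cycle 5: CDB Add1=-1; stall // r0:7,r1:Add2,r2:-1,r3:4,r4:Mul2
cycle 6: CDB Mul1=3; issue MUL r1<-Mul1 // r0:7,r1:Mul1,r2:-1,r3:4,r4:Mul2

STATUS = TAG Mul1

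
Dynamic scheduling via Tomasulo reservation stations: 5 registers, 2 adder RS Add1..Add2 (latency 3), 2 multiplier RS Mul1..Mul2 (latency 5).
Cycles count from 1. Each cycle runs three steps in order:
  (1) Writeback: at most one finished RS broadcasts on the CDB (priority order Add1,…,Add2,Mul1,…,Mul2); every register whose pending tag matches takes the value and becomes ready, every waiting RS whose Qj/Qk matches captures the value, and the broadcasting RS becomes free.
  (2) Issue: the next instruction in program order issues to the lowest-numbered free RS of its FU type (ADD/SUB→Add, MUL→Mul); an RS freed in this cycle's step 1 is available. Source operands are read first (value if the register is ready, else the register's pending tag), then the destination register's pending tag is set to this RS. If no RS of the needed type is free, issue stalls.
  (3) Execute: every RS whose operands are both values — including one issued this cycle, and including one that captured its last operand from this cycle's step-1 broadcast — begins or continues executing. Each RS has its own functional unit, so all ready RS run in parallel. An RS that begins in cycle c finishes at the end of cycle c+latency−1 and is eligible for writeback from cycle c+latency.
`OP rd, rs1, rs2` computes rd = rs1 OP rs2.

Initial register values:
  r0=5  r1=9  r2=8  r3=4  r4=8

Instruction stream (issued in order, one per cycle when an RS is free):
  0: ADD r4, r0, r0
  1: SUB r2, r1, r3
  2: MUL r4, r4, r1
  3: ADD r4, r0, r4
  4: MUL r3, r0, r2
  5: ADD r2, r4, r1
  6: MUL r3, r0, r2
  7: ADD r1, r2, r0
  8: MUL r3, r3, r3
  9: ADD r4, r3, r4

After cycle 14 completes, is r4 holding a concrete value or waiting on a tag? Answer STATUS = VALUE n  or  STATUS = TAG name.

STATUS = VALUE 95

c1: issue ADD r4<-Add1 | r0:5,r1:9,r2:8,r3:4,r4:Add1
c2: issue SUB r2<-Add2 | r0:5,r1:9,r2:Add2,r3:4,r4:Add1
c3: issue MUL r4<-Mul1 | r0:5,r1:9,r2:Add2,r3:4,r4:Mul1
c4: CDB Add1=10; issue ADD r4<-Add1 | r0:5,r1:9,r2:Add2,r3:4,r4:Add1
c5: CDB Add2=5; issue MUL r3<-Mul2 | r0:5,r1:9,r2:5,r3:Mul2,r4:Add1
c6: issue ADD r2<-Add2 | r0:5,r1:9,r2:Add2,r3:Mul2,r4:Add1
c7: stall | r0:5,r1:9,r2:Add2,r3:Mul2,r4:Add1
c8: stall | r0:5,r1:9,r2:Add2,r3:Mul2,r4:Add1
c9: CDB Mul1=90; issue MUL r3<-Mul1 | r0:5,r1:9,r2:Add2,r3:Mul1,r4:Add1
c10: CDB Mul2=25; stall | r0:5,r1:9,r2:Add2,r3:Mul1,r4:Add1
c11: stall | r0:5,r1:9,r2:Add2,r3:Mul1,r4:Add1
c12: CDB Add1=95; issue ADD r1<-Add1 | r0:5,r1:Add1,r2:Add2,r3:Mul1,r4:95
c13: issue MUL r3<-Mul2 | r0:5,r1:Add1,r2:Add2,r3:Mul2,r4:95
c14: stall | r0:5,r1:Add1,r2:Add2,r3:Mul2,r4:95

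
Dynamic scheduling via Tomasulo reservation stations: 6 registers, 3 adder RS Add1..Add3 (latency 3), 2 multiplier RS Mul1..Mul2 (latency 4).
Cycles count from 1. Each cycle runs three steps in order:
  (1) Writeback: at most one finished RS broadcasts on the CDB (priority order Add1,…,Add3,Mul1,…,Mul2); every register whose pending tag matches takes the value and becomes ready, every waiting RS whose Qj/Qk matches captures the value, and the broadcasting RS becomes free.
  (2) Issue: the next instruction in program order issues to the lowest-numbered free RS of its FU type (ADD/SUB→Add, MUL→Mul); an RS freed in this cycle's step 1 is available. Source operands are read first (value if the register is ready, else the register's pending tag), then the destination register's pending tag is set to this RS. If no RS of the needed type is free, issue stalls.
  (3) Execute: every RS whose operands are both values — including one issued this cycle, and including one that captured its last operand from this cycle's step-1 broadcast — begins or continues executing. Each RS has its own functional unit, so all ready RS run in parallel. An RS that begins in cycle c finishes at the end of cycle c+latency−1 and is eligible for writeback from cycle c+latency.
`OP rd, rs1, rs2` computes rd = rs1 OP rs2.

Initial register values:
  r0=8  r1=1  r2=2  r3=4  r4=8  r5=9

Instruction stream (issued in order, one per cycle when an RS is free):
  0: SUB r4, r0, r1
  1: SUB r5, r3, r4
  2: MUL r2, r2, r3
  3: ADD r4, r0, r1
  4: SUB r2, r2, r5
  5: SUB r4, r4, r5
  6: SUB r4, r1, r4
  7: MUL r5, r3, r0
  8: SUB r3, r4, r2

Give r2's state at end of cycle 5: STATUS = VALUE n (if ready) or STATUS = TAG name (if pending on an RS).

STATUS = TAG Add3

cycle 1: issue SUB r4<-Add1 // r0:8,r1:1,r2:2,r3:4,r4:Add1,r5:9
cycle 2: issue SUB r5<-Add2 // r0:8,r1:1,r2:2,r3:4,r4:Add1,r5:Add2
cycle 3: issue MUL r2<-Mul1 // r0:8,r1:1,r2:Mul1,r3:4,r4:Add1,r5:Add2
cycle 4: CDB Add1=7; issue ADD r4<-Add1 // r0:8,r1:1,r2:Mul1,r3:4,r4:Add1,r5:Add2
cycle 5: issue SUB r2<-Add3 // r0:8,r1:1,r2:Add3,r3:4,r4:Add1,r5:Add2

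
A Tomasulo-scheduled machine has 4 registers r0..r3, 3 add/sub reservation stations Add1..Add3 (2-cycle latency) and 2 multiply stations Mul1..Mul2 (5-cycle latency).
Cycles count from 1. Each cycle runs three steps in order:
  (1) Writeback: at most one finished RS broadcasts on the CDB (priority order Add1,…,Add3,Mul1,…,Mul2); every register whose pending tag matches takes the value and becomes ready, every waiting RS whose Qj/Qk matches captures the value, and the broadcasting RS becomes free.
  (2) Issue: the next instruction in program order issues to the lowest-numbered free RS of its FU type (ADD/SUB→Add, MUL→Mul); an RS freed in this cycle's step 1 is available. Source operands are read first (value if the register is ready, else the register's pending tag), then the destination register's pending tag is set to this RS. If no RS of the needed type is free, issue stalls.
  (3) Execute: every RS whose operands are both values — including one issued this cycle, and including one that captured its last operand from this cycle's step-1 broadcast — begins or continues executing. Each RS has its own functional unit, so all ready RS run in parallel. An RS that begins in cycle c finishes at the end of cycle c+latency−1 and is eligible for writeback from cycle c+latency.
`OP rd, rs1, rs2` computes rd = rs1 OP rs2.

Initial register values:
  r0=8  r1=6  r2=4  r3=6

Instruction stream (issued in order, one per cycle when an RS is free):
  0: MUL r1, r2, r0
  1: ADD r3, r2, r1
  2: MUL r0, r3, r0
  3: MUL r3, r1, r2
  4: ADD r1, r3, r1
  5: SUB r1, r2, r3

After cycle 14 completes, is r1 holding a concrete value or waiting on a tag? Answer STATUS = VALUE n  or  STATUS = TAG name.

  c1: issue MUL r1<-Mul1  regs: r0:8,r1:Mul1,r2:4,r3:6
  c2: issue ADD r3<-Add1  regs: r0:8,r1:Mul1,r2:4,r3:Add1
  c3: issue MUL r0<-Mul2  regs: r0:Mul2,r1:Mul1,r2:4,r3:Add1
  c4: stall  regs: r0:Mul2,r1:Mul1,r2:4,r3:Add1
  c5: stall  regs: r0:Mul2,r1:Mul1,r2:4,r3:Add1
  c6: CDB Mul1=32; issue MUL r3<-Mul1  regs: r0:Mul2,r1:32,r2:4,r3:Mul1
  c7: issue ADD r1<-Add2  regs: r0:Mul2,r1:Add2,r2:4,r3:Mul1
  c8: CDB Add1=36; issue SUB r1<-Add1  regs: r0:Mul2,r1:Add1,r2:4,r3:Mul1
  c9: -  regs: r0:Mul2,r1:Add1,r2:4,r3:Mul1
  c10: -  regs: r0:Mul2,r1:Add1,r2:4,r3:Mul1
  c11: CDB Mul1=128  regs: r0:Mul2,r1:Add1,r2:4,r3:128
  c12: -  regs: r0:Mul2,r1:Add1,r2:4,r3:128
  c13: CDB Add1=-124  regs: r0:Mul2,r1:-124,r2:4,r3:128
  c14: CDB Add2=160  regs: r0:Mul2,r1:-124,r2:4,r3:128

STATUS = VALUE -124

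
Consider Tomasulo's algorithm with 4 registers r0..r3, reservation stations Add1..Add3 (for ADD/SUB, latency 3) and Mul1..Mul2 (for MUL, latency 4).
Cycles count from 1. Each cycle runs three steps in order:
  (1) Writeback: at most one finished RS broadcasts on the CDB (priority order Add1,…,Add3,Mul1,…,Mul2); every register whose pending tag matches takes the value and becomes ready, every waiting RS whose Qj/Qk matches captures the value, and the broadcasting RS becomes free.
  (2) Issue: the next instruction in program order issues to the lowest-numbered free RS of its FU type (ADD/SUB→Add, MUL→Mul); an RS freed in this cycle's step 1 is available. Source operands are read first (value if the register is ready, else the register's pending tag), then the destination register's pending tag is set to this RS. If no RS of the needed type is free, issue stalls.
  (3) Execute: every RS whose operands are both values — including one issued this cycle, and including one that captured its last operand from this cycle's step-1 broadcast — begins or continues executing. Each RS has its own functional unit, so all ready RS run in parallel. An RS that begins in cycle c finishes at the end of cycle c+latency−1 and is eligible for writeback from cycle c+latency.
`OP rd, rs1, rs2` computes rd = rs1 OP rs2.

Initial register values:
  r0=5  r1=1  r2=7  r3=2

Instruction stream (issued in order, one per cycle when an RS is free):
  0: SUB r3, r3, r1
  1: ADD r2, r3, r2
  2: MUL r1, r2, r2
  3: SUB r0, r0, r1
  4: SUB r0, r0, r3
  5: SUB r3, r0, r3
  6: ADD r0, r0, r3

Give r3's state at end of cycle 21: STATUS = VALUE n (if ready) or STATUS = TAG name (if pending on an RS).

STATUS = VALUE -61

cycle 1: issue SUB r3<-Add1 // r0:5,r1:1,r2:7,r3:Add1
cycle 2: issue ADD r2<-Add2 // r0:5,r1:1,r2:Add2,r3:Add1
cycle 3: issue MUL r1<-Mul1 // r0:5,r1:Mul1,r2:Add2,r3:Add1
cycle 4: CDB Add1=1; issue SUB r0<-Add1 // r0:Add1,r1:Mul1,r2:Add2,r3:1
cycle 5: issue SUB r0<-Add3 // r0:Add3,r1:Mul1,r2:Add2,r3:1
cycle 6: stall // r0:Add3,r1:Mul1,r2:Add2,r3:1
cycle 7: CDB Add2=8; issue SUB r3<-Add2 // r0:Add3,r1:Mul1,r2:8,r3:Add2
cycle 8: stall // r0:Add3,r1:Mul1,r2:8,r3:Add2
cycle 9: stall // r0:Add3,r1:Mul1,r2:8,r3:Add2
cycle 10: stall // r0:Add3,r1:Mul1,r2:8,r3:Add2
cycle 11: CDB Mul1=64; stall // r0:Add3,r1:64,r2:8,r3:Add2
cycle 12: stall // r0:Add3,r1:64,r2:8,r3:Add2
cycle 13: stall // r0:Add3,r1:64,r2:8,r3:Add2
cycle 14: CDB Add1=-59; issue ADD r0<-Add1 // r0:Add1,r1:64,r2:8,r3:Add2
cycle 15: - // r0:Add1,r1:64,r2:8,r3:Add2
cycle 16: - // r0:Add1,r1:64,r2:8,r3:Add2
cycle 17: CDB Add3=-60 // r0:Add1,r1:64,r2:8,r3:Add2
cycle 18: - // r0:Add1,r1:64,r2:8,r3:Add2
cycle 19: - // r0:Add1,r1:64,r2:8,r3:Add2
cycle 20: CDB Add2=-61 // r0:Add1,r1:64,r2:8,r3:-61
cycle 21: - // r0:Add1,r1:64,r2:8,r3:-61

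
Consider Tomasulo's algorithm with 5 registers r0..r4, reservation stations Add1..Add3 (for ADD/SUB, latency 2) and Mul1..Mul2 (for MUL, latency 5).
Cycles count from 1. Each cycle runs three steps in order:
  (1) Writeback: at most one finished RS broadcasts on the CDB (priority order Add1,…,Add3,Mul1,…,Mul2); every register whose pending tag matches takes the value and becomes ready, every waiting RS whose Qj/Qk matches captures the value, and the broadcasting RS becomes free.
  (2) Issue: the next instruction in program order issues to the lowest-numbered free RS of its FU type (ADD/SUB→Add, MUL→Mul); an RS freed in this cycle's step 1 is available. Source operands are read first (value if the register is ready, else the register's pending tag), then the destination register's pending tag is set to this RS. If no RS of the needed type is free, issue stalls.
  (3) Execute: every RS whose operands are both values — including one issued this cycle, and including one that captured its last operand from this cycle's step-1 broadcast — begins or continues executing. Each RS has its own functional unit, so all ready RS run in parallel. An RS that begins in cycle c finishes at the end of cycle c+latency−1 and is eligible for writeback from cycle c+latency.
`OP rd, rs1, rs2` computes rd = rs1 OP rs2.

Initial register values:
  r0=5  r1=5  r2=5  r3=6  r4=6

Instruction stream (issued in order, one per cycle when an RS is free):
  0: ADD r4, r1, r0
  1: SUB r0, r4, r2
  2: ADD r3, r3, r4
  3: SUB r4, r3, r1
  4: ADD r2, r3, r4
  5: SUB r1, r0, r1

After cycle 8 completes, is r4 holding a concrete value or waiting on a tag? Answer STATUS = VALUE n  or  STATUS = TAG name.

STATUS = VALUE 11

  c1: issue ADD r4<-Add1  regs: r0:5,r1:5,r2:5,r3:6,r4:Add1
  c2: issue SUB r0<-Add2  regs: r0:Add2,r1:5,r2:5,r3:6,r4:Add1
  c3: CDB Add1=10; issue ADD r3<-Add1  regs: r0:Add2,r1:5,r2:5,r3:Add1,r4:10
  c4: issue SUB r4<-Add3  regs: r0:Add2,r1:5,r2:5,r3:Add1,r4:Add3
  c5: CDB Add1=16; issue ADD r2<-Add1  regs: r0:Add2,r1:5,r2:Add1,r3:16,r4:Add3
  c6: CDB Add2=5; issue SUB r1<-Add2  regs: r0:5,r1:Add2,r2:Add1,r3:16,r4:Add3
  c7: CDB Add3=11  regs: r0:5,r1:Add2,r2:Add1,r3:16,r4:11
  c8: CDB Add2=0  regs: r0:5,r1:0,r2:Add1,r3:16,r4:11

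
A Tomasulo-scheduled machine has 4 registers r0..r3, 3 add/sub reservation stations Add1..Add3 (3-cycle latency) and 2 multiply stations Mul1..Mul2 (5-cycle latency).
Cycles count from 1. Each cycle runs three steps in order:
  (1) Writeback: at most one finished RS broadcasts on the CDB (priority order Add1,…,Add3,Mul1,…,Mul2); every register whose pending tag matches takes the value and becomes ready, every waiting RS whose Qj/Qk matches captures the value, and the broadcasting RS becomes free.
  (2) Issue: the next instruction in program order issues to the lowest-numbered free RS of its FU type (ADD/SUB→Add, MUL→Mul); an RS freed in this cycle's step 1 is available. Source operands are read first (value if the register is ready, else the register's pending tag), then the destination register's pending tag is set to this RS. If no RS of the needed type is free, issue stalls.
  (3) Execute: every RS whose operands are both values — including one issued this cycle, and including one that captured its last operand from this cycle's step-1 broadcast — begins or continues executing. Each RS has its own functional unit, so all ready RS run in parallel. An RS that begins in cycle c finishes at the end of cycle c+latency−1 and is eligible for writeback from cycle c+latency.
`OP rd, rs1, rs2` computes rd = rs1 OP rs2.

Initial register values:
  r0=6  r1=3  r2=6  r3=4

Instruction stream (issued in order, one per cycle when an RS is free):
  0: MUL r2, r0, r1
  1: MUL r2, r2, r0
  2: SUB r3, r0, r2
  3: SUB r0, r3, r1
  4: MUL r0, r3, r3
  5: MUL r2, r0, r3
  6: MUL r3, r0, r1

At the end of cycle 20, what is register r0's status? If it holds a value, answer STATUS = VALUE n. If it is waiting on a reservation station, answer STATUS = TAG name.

STATUS = VALUE 10404

cycle 1: issue MUL r2<-Mul1 // r0:6,r1:3,r2:Mul1,r3:4
cycle 2: issue MUL r2<-Mul2 // r0:6,r1:3,r2:Mul2,r3:4
cycle 3: issue SUB r3<-Add1 // r0:6,r1:3,r2:Mul2,r3:Add1
cycle 4: issue SUB r0<-Add2 // r0:Add2,r1:3,r2:Mul2,r3:Add1
cycle 5: stall // r0:Add2,r1:3,r2:Mul2,r3:Add1
cycle 6: CDB Mul1=18; issue MUL r0<-Mul1 // r0:Mul1,r1:3,r2:Mul2,r3:Add1
cycle 7: stall // r0:Mul1,r1:3,r2:Mul2,r3:Add1
cycle 8: stall // r0:Mul1,r1:3,r2:Mul2,r3:Add1
cycle 9: stall // r0:Mul1,r1:3,r2:Mul2,r3:Add1
cycle 10: stall // r0:Mul1,r1:3,r2:Mul2,r3:Add1
cycle 11: CDB Mul2=108; issue MUL r2<-Mul2 // r0:Mul1,r1:3,r2:Mul2,r3:Add1
cycle 12: stall // r0:Mul1,r1:3,r2:Mul2,r3:Add1
cycle 13: stall // r0:Mul1,r1:3,r2:Mul2,r3:Add1
cycle 14: CDB Add1=-102; stall // r0:Mul1,r1:3,r2:Mul2,r3:-102
cycle 15: stall // r0:Mul1,r1:3,r2:Mul2,r3:-102
cycle 16: stall // r0:Mul1,r1:3,r2:Mul2,r3:-102
cycle 17: CDB Add2=-105; stall // r0:Mul1,r1:3,r2:Mul2,r3:-102
cycle 18: stall // r0:Mul1,r1:3,r2:Mul2,r3:-102
cycle 19: CDB Mul1=10404; issue MUL r3<-Mul1 // r0:10404,r1:3,r2:Mul2,r3:Mul1
cycle 20: - // r0:10404,r1:3,r2:Mul2,r3:Mul1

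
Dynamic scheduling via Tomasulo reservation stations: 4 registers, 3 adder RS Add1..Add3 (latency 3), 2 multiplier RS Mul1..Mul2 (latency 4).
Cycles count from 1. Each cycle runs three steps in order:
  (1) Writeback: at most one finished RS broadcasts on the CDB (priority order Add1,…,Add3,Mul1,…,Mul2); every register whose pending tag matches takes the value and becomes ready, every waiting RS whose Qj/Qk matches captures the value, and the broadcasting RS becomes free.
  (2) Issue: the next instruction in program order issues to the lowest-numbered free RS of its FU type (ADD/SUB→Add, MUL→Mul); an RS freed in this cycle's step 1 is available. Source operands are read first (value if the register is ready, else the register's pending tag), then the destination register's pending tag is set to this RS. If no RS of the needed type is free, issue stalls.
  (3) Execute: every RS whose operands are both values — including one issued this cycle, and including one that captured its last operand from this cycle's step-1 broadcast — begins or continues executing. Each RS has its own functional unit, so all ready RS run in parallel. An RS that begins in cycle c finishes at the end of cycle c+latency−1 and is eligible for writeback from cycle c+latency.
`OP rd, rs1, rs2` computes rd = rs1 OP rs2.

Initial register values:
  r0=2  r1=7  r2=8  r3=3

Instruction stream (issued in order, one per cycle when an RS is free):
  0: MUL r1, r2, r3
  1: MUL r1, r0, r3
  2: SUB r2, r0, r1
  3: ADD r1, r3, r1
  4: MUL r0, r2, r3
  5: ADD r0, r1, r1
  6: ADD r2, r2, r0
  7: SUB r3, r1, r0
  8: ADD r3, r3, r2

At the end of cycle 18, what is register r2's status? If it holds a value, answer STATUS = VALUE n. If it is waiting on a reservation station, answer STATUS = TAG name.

cycle 1: issue MUL r1<-Mul1 // r0:2,r1:Mul1,r2:8,r3:3
cycle 2: issue MUL r1<-Mul2 // r0:2,r1:Mul2,r2:8,r3:3
cycle 3: issue SUB r2<-Add1 // r0:2,r1:Mul2,r2:Add1,r3:3
cycle 4: issue ADD r1<-Add2 // r0:2,r1:Add2,r2:Add1,r3:3
cycle 5: CDB Mul1=24; issue MUL r0<-Mul1 // r0:Mul1,r1:Add2,r2:Add1,r3:3
cycle 6: CDB Mul2=6; issue ADD r0<-Add3 // r0:Add3,r1:Add2,r2:Add1,r3:3
cycle 7: stall // r0:Add3,r1:Add2,r2:Add1,r3:3
cycle 8: stall // r0:Add3,r1:Add2,r2:Add1,r3:3
cycle 9: CDB Add1=-4; issue ADD r2<-Add1 // r0:Add3,r1:Add2,r2:Add1,r3:3
cycle 10: CDB Add2=9; issue SUB r3<-Add2 // r0:Add3,r1:9,r2:Add1,r3:Add2
cycle 11: stall // r0:Add3,r1:9,r2:Add1,r3:Add2
cycle 12: stall // r0:Add3,r1:9,r2:Add1,r3:Add2
cycle 13: CDB Add3=18; issue ADD r3<-Add3 // r0:18,r1:9,r2:Add1,r3:Add3
cycle 14: CDB Mul1=-12 // r0:18,r1:9,r2:Add1,r3:Add3
cycle 15: - // r0:18,r1:9,r2:Add1,r3:Add3
cycle 16: CDB Add1=14 // r0:18,r1:9,r2:14,r3:Add3
cycle 17: CDB Add2=-9 // r0:18,r1:9,r2:14,r3:Add3
cycle 18: - // r0:18,r1:9,r2:14,r3:Add3

STATUS = VALUE 14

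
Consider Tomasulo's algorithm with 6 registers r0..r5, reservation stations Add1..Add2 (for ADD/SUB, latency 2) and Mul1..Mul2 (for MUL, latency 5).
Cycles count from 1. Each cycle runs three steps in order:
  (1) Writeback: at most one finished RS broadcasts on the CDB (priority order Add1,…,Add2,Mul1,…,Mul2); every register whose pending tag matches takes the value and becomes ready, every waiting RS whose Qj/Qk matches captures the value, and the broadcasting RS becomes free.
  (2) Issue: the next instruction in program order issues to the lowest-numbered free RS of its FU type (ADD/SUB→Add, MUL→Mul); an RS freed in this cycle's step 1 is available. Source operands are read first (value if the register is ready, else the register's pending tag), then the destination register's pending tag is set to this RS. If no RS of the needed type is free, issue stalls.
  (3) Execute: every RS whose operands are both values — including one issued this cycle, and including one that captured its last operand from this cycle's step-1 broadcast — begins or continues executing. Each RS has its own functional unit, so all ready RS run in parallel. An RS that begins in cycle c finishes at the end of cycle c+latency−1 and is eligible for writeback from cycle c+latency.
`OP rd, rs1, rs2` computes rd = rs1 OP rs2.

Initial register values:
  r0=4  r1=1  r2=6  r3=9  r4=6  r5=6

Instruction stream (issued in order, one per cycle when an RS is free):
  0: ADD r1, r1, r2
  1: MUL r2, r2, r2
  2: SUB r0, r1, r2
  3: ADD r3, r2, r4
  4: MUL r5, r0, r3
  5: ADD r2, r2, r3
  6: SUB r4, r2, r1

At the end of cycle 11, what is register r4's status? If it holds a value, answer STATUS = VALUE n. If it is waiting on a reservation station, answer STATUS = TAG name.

STATUS = TAG Add2

c1: issue ADD r1<-Add1 | r0:4,r1:Add1,r2:6,r3:9,r4:6,r5:6
c2: issue MUL r2<-Mul1 | r0:4,r1:Add1,r2:Mul1,r3:9,r4:6,r5:6
c3: CDB Add1=7; issue SUB r0<-Add1 | r0:Add1,r1:7,r2:Mul1,r3:9,r4:6,r5:6
c4: issue ADD r3<-Add2 | r0:Add1,r1:7,r2:Mul1,r3:Add2,r4:6,r5:6
c5: issue MUL r5<-Mul2 | r0:Add1,r1:7,r2:Mul1,r3:Add2,r4:6,r5:Mul2
c6: stall | r0:Add1,r1:7,r2:Mul1,r3:Add2,r4:6,r5:Mul2
c7: CDB Mul1=36; stall | r0:Add1,r1:7,r2:36,r3:Add2,r4:6,r5:Mul2
c8: stall | r0:Add1,r1:7,r2:36,r3:Add2,r4:6,r5:Mul2
c9: CDB Add1=-29; issue ADD r2<-Add1 | r0:-29,r1:7,r2:Add1,r3:Add2,r4:6,r5:Mul2
c10: CDB Add2=42; issue SUB r4<-Add2 | r0:-29,r1:7,r2:Add1,r3:42,r4:Add2,r5:Mul2
c11: - | r0:-29,r1:7,r2:Add1,r3:42,r4:Add2,r5:Mul2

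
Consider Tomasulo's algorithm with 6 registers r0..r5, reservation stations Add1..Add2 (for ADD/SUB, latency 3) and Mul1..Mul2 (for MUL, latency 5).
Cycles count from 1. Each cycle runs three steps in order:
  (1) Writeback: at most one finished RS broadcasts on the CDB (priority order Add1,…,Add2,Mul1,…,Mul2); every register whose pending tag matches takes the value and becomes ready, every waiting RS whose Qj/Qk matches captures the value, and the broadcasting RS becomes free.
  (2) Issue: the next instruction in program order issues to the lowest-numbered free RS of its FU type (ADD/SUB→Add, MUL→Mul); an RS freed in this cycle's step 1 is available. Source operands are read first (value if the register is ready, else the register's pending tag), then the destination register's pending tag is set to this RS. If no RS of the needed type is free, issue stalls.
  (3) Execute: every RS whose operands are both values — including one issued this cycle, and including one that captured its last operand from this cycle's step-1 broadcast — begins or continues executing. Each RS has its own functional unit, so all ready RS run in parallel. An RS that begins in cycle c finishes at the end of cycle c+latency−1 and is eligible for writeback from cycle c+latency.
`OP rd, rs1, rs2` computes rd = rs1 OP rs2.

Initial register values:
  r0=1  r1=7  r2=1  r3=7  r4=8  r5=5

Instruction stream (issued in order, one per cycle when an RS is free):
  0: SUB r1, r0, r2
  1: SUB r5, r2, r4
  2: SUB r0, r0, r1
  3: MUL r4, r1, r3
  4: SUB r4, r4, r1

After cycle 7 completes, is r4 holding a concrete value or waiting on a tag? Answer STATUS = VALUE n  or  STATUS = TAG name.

c1: issue SUB r1<-Add1 | r0:1,r1:Add1,r2:1,r3:7,r4:8,r5:5
c2: issue SUB r5<-Add2 | r0:1,r1:Add1,r2:1,r3:7,r4:8,r5:Add2
c3: stall | r0:1,r1:Add1,r2:1,r3:7,r4:8,r5:Add2
c4: CDB Add1=0; issue SUB r0<-Add1 | r0:Add1,r1:0,r2:1,r3:7,r4:8,r5:Add2
c5: CDB Add2=-7; issue MUL r4<-Mul1 | r0:Add1,r1:0,r2:1,r3:7,r4:Mul1,r5:-7
c6: issue SUB r4<-Add2 | r0:Add1,r1:0,r2:1,r3:7,r4:Add2,r5:-7
c7: CDB Add1=1 | r0:1,r1:0,r2:1,r3:7,r4:Add2,r5:-7

STATUS = TAG Add2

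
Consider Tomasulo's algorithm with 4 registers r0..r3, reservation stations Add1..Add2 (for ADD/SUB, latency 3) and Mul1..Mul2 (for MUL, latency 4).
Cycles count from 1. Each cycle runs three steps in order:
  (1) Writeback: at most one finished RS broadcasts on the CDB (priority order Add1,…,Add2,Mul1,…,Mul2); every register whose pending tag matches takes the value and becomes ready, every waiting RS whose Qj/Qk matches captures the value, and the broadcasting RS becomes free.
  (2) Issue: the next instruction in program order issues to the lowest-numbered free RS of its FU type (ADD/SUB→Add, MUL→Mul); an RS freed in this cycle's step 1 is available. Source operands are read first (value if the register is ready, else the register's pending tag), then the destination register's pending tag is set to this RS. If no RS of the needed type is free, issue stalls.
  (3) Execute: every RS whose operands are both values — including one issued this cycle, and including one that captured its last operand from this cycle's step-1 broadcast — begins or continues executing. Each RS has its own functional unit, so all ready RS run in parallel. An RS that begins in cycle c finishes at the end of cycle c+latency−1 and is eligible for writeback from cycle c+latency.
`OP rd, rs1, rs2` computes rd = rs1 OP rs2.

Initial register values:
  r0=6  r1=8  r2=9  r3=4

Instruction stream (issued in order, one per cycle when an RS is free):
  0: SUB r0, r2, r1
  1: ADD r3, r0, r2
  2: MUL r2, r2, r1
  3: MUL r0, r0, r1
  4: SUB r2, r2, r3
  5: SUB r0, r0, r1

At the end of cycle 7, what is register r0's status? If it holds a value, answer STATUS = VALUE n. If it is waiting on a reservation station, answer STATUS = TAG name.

  c1: issue SUB r0<-Add1  regs: r0:Add1,r1:8,r2:9,r3:4
  c2: issue ADD r3<-Add2  regs: r0:Add1,r1:8,r2:9,r3:Add2
  c3: issue MUL r2<-Mul1  regs: r0:Add1,r1:8,r2:Mul1,r3:Add2
  c4: CDB Add1=1; issue MUL r0<-Mul2  regs: r0:Mul2,r1:8,r2:Mul1,r3:Add2
  c5: issue SUB r2<-Add1  regs: r0:Mul2,r1:8,r2:Add1,r3:Add2
  c6: stall  regs: r0:Mul2,r1:8,r2:Add1,r3:Add2
  c7: CDB Add2=10; issue SUB r0<-Add2  regs: r0:Add2,r1:8,r2:Add1,r3:10

STATUS = TAG Add2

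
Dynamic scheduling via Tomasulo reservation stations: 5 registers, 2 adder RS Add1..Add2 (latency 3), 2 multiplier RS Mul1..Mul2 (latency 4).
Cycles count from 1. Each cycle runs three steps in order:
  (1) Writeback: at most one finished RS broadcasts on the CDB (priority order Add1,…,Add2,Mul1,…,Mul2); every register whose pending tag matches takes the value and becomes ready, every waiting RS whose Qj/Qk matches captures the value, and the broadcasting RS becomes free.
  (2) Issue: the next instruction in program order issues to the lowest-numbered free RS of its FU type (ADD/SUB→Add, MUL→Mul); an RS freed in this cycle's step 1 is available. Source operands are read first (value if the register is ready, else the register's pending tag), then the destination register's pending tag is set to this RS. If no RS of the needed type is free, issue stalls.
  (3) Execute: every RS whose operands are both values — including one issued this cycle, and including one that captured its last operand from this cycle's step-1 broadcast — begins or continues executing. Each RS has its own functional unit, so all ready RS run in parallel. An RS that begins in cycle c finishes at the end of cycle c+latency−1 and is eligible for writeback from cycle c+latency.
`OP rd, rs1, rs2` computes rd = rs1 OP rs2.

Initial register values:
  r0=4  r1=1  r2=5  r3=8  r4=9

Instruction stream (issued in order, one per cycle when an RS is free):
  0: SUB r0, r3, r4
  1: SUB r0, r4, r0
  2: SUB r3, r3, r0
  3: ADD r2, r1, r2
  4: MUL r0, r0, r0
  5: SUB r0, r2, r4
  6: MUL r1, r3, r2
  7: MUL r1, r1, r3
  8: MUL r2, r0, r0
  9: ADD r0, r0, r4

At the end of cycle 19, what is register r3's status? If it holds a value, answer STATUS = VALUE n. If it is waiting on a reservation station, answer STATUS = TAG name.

  c1: issue SUB r0<-Add1  regs: r0:Add1,r1:1,r2:5,r3:8,r4:9
  c2: issue SUB r0<-Add2  regs: r0:Add2,r1:1,r2:5,r3:8,r4:9
  c3: stall  regs: r0:Add2,r1:1,r2:5,r3:8,r4:9
  c4: CDB Add1=-1; issue SUB r3<-Add1  regs: r0:Add2,r1:1,r2:5,r3:Add1,r4:9
  c5: stall  regs: r0:Add2,r1:1,r2:5,r3:Add1,r4:9
  c6: stall  regs: r0:Add2,r1:1,r2:5,r3:Add1,r4:9
  c7: CDB Add2=10; issue ADD r2<-Add2  regs: r0:10,r1:1,r2:Add2,r3:Add1,r4:9
  c8: issue MUL r0<-Mul1  regs: r0:Mul1,r1:1,r2:Add2,r3:Add1,r4:9
  c9: stall  regs: r0:Mul1,r1:1,r2:Add2,r3:Add1,r4:9
  c10: CDB Add1=-2; issue SUB r0<-Add1  regs: r0:Add1,r1:1,r2:Add2,r3:-2,r4:9
  c11: CDB Add2=6; issue MUL r1<-Mul2  regs: r0:Add1,r1:Mul2,r2:6,r3:-2,r4:9
  c12: CDB Mul1=100; issue MUL r1<-Mul1  regs: r0:Add1,r1:Mul1,r2:6,r3:-2,r4:9
  c13: stall  regs: r0:Add1,r1:Mul1,r2:6,r3:-2,r4:9
  c14: CDB Add1=-3; stall  regs: r0:-3,r1:Mul1,r2:6,r3:-2,r4:9
  c15: CDB Mul2=-12; issue MUL r2<-Mul2  regs: r0:-3,r1:Mul1,r2:Mul2,r3:-2,r4:9
  c16: issue ADD r0<-Add1  regs: r0:Add1,r1:Mul1,r2:Mul2,r3:-2,r4:9
  c17: -  regs: r0:Add1,r1:Mul1,r2:Mul2,r3:-2,r4:9
  c18: -  regs: r0:Add1,r1:Mul1,r2:Mul2,r3:-2,r4:9
  c19: CDB Add1=6  regs: r0:6,r1:Mul1,r2:Mul2,r3:-2,r4:9

STATUS = VALUE -2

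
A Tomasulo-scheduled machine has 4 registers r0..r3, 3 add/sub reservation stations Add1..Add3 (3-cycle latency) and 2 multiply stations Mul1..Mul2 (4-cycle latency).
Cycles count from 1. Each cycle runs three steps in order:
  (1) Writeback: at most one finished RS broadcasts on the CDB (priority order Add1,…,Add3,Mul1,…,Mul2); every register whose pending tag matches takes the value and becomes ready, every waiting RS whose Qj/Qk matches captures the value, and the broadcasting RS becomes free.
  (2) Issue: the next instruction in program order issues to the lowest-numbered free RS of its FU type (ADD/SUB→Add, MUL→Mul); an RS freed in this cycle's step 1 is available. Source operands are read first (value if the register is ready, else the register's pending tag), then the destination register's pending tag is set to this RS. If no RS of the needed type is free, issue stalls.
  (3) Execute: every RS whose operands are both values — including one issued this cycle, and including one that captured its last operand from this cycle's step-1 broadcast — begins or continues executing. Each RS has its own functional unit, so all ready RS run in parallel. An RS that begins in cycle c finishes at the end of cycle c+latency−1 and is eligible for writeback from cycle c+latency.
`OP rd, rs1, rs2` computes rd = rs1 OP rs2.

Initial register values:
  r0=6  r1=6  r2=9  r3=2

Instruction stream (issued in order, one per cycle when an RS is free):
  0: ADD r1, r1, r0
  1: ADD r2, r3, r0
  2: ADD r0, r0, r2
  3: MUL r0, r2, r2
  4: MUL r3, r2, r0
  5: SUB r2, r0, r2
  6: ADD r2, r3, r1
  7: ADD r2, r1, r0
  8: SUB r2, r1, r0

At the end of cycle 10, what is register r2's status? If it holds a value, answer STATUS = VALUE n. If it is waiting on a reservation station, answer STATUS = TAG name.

STATUS = TAG Add3

c1: issue ADD r1<-Add1 | r0:6,r1:Add1,r2:9,r3:2
c2: issue ADD r2<-Add2 | r0:6,r1:Add1,r2:Add2,r3:2
c3: issue ADD r0<-Add3 | r0:Add3,r1:Add1,r2:Add2,r3:2
c4: CDB Add1=12; issue MUL r0<-Mul1 | r0:Mul1,r1:12,r2:Add2,r3:2
c5: CDB Add2=8; issue MUL r3<-Mul2 | r0:Mul1,r1:12,r2:8,r3:Mul2
c6: issue SUB r2<-Add1 | r0:Mul1,r1:12,r2:Add1,r3:Mul2
c7: issue ADD r2<-Add2 | r0:Mul1,r1:12,r2:Add2,r3:Mul2
c8: CDB Add3=14; issue ADD r2<-Add3 | r0:Mul1,r1:12,r2:Add3,r3:Mul2
c9: CDB Mul1=64; stall | r0:64,r1:12,r2:Add3,r3:Mul2
c10: stall | r0:64,r1:12,r2:Add3,r3:Mul2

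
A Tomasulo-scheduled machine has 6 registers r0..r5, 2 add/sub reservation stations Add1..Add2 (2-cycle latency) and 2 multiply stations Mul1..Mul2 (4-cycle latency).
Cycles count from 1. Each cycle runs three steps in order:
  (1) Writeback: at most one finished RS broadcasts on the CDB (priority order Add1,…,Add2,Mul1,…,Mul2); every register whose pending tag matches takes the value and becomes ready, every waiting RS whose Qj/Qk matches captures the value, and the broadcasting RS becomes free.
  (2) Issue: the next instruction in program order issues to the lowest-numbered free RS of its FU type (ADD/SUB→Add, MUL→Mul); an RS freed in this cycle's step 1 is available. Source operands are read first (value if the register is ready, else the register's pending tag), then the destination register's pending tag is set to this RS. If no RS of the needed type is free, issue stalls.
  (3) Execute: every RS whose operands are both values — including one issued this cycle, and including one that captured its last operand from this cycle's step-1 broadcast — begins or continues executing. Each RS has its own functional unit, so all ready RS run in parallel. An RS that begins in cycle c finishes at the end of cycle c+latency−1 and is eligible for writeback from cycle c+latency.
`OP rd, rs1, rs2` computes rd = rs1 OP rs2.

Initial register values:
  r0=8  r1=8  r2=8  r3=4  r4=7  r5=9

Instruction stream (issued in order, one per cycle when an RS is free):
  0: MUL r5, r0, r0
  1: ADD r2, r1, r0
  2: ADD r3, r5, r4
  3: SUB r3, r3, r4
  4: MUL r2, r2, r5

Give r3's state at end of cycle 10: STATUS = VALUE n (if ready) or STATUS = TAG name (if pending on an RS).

STATUS = VALUE 64

  c1: issue MUL r5<-Mul1  regs: r0:8,r1:8,r2:8,r3:4,r4:7,r5:Mul1
  c2: issue ADD r2<-Add1  regs: r0:8,r1:8,r2:Add1,r3:4,r4:7,r5:Mul1
  c3: issue ADD r3<-Add2  regs: r0:8,r1:8,r2:Add1,r3:Add2,r4:7,r5:Mul1
  c4: CDB Add1=16; issue SUB r3<-Add1  regs: r0:8,r1:8,r2:16,r3:Add1,r4:7,r5:Mul1
  c5: CDB Mul1=64; issue MUL r2<-Mul1  regs: r0:8,r1:8,r2:Mul1,r3:Add1,r4:7,r5:64
  c6: -  regs: r0:8,r1:8,r2:Mul1,r3:Add1,r4:7,r5:64
  c7: CDB Add2=71  regs: r0:8,r1:8,r2:Mul1,r3:Add1,r4:7,r5:64
  c8: -  regs: r0:8,r1:8,r2:Mul1,r3:Add1,r4:7,r5:64
  c9: CDB Add1=64  regs: r0:8,r1:8,r2:Mul1,r3:64,r4:7,r5:64
  c10: CDB Mul1=1024  regs: r0:8,r1:8,r2:1024,r3:64,r4:7,r5:64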